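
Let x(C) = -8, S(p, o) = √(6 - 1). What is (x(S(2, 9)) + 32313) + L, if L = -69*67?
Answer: 27682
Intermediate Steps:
S(p, o) = √5
L = -4623
(x(S(2, 9)) + 32313) + L = (-8 + 32313) - 4623 = 32305 - 4623 = 27682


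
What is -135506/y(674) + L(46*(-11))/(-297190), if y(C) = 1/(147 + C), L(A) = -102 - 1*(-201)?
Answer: -33062514103039/297190 ≈ -1.1125e+8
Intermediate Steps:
L(A) = 99 (L(A) = -102 + 201 = 99)
-135506/y(674) + L(46*(-11))/(-297190) = -135506/(1/(147 + 674)) + 99/(-297190) = -135506/(1/821) + 99*(-1/297190) = -135506/1/821 - 99/297190 = -135506*821 - 99/297190 = -111250426 - 99/297190 = -33062514103039/297190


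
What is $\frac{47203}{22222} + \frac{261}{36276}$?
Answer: $\frac{286355995}{134354212} \approx 2.1314$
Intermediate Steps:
$\frac{47203}{22222} + \frac{261}{36276} = 47203 \cdot \frac{1}{22222} + 261 \cdot \frac{1}{36276} = \frac{47203}{22222} + \frac{87}{12092} = \frac{286355995}{134354212}$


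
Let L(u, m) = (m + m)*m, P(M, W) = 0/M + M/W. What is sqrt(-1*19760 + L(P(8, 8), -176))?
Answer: 12*sqrt(293) ≈ 205.41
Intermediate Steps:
P(M, W) = M/W (P(M, W) = 0 + M/W = M/W)
L(u, m) = 2*m**2 (L(u, m) = (2*m)*m = 2*m**2)
sqrt(-1*19760 + L(P(8, 8), -176)) = sqrt(-1*19760 + 2*(-176)**2) = sqrt(-19760 + 2*30976) = sqrt(-19760 + 61952) = sqrt(42192) = 12*sqrt(293)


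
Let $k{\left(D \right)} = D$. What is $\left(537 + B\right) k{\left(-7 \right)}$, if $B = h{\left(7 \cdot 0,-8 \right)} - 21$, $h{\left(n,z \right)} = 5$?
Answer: $-3647$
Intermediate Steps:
$B = -16$ ($B = 5 - 21 = -16$)
$\left(537 + B\right) k{\left(-7 \right)} = \left(537 - 16\right) \left(-7\right) = 521 \left(-7\right) = -3647$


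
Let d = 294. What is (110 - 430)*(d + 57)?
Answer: -112320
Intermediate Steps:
(110 - 430)*(d + 57) = (110 - 430)*(294 + 57) = -320*351 = -112320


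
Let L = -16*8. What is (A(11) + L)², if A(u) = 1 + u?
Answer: 13456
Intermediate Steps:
L = -128
(A(11) + L)² = ((1 + 11) - 128)² = (12 - 128)² = (-116)² = 13456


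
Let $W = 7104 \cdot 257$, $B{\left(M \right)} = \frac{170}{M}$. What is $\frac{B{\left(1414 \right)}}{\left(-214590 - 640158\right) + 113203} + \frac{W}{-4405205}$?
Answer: $- \frac{27347971987507}{65986486382845} \approx -0.41445$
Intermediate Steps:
$W = 1825728$
$\frac{B{\left(1414 \right)}}{\left(-214590 - 640158\right) + 113203} + \frac{W}{-4405205} = \frac{170 \cdot \frac{1}{1414}}{\left(-214590 - 640158\right) + 113203} + \frac{1825728}{-4405205} = \frac{170 \cdot \frac{1}{1414}}{-854748 + 113203} + 1825728 \left(- \frac{1}{4405205}\right) = \frac{85}{707 \left(-741545\right)} - \frac{1825728}{4405205} = \frac{85}{707} \left(- \frac{1}{741545}\right) - \frac{1825728}{4405205} = - \frac{17}{104854463} - \frac{1825728}{4405205} = - \frac{27347971987507}{65986486382845}$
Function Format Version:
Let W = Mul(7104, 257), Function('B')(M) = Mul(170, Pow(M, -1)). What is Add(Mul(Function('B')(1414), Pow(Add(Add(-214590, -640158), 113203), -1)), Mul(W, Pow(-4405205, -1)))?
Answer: Rational(-27347971987507, 65986486382845) ≈ -0.41445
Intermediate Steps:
W = 1825728
Add(Mul(Function('B')(1414), Pow(Add(Add(-214590, -640158), 113203), -1)), Mul(W, Pow(-4405205, -1))) = Add(Mul(Mul(170, Pow(1414, -1)), Pow(Add(Add(-214590, -640158), 113203), -1)), Mul(1825728, Pow(-4405205, -1))) = Add(Mul(Mul(170, Rational(1, 1414)), Pow(Add(-854748, 113203), -1)), Mul(1825728, Rational(-1, 4405205))) = Add(Mul(Rational(85, 707), Pow(-741545, -1)), Rational(-1825728, 4405205)) = Add(Mul(Rational(85, 707), Rational(-1, 741545)), Rational(-1825728, 4405205)) = Add(Rational(-17, 104854463), Rational(-1825728, 4405205)) = Rational(-27347971987507, 65986486382845)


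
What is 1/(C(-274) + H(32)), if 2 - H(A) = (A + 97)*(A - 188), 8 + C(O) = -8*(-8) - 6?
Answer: 1/20176 ≈ 4.9564e-5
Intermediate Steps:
C(O) = 50 (C(O) = -8 + (-8*(-8) - 6) = -8 + (64 - 6) = -8 + 58 = 50)
H(A) = 2 - (-188 + A)*(97 + A) (H(A) = 2 - (A + 97)*(A - 188) = 2 - (97 + A)*(-188 + A) = 2 - (-188 + A)*(97 + A))
1/(C(-274) + H(32)) = 1/(50 + (18238 - 1*32² + 91*32)) = 1/(50 + (18238 - 1*1024 + 2912)) = 1/(50 + (18238 - 1024 + 2912)) = 1/(50 + 20126) = 1/20176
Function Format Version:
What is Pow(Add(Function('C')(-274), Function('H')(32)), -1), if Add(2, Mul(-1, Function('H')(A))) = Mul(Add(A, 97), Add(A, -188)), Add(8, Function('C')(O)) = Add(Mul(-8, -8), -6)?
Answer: Rational(1, 20176) ≈ 4.9564e-5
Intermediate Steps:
Function('C')(O) = 50 (Function('C')(O) = Add(-8, Add(Mul(-8, -8), -6)) = Add(-8, Add(64, -6)) = Add(-8, 58) = 50)
Function('H')(A) = Add(2, Mul(-1, Add(-188, A), Add(97, A))) (Function('H')(A) = Add(2, Mul(-1, Mul(Add(A, 97), Add(A, -188)))) = Add(2, Mul(-1, Mul(Add(97, A), Add(-188, A)))) = Add(2, Mul(-1, Mul(Add(-188, A), Add(97, A)))) = Add(2, Mul(-1, Add(-188, A), Add(97, A))))
Pow(Add(Function('C')(-274), Function('H')(32)), -1) = Pow(Add(50, Add(18238, Mul(-1, Pow(32, 2)), Mul(91, 32))), -1) = Pow(Add(50, Add(18238, Mul(-1, 1024), 2912)), -1) = Pow(Add(50, Add(18238, -1024, 2912)), -1) = Pow(Add(50, 20126), -1) = Pow(20176, -1) = Rational(1, 20176)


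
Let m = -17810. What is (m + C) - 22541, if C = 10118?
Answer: -30233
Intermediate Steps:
(m + C) - 22541 = (-17810 + 10118) - 22541 = -7692 - 22541 = -30233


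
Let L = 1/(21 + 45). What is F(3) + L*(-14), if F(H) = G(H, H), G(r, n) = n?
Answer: 92/33 ≈ 2.7879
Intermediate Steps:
F(H) = H
L = 1/66 ≈ 0.015152
F(3) + L*(-14) = 3 + (1/66)*(-14) = 3 - 7/33 = 92/33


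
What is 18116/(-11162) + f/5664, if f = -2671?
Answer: -66211363/31610784 ≈ -2.0946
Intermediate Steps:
18116/(-11162) + f/5664 = 18116/(-11162) - 2671/5664 = 18116*(-1/11162) - 2671*1/5664 = -9058/5581 - 2671/5664 = -66211363/31610784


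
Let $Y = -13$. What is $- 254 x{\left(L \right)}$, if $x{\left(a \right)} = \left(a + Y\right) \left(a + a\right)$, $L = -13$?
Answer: $-171704$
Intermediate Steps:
$x{\left(a \right)} = 2 a \left(-13 + a\right)$ ($x{\left(a \right)} = \left(a - 13\right) \left(a + a\right) = \left(-13 + a\right) 2 a = 2 a \left(-13 + a\right)$)
$- 254 x{\left(L \right)} = - 254 \cdot 2 \left(-13\right) \left(-13 - 13\right) = - 254 \cdot 2 \left(-13\right) \left(-26\right) = \left(-254\right) 676 = -171704$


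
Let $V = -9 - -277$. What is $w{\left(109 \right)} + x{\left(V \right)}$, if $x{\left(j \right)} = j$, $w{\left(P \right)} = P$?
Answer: $377$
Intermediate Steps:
$V = 268$ ($V = -9 + 277 = 268$)
$w{\left(109 \right)} + x{\left(V \right)} = 109 + 268 = 377$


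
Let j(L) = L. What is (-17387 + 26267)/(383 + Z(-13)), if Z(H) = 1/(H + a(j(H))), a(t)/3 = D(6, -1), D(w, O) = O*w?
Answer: 17205/742 ≈ 23.187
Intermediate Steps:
a(t) = -18 (a(t) = 3*(-1*6) = 3*(-6) = -18)
Z(H) = 1/(-18 + H) (Z(H) = 1/(H - 18) = 1/(-18 + H))
(-17387 + 26267)/(383 + Z(-13)) = (-17387 + 26267)/(383 + 1/(-18 - 13)) = 8880/(383 + 1/(-31)) = 8880/(383 - 1/31) = 8880/(11872/31) = 8880*(31/11872) = 17205/742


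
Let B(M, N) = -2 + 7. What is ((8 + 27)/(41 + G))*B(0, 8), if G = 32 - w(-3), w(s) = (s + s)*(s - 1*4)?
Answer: 175/31 ≈ 5.6452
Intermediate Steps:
B(M, N) = 5
w(s) = 2*s*(-4 + s) (w(s) = (2*s)*(s - 4) = (2*s)*(-4 + s) = 2*s*(-4 + s))
G = -10 (G = 32 - 2*(-3)*(-4 - 3) = 32 - 2*(-3)*(-7) = 32 - 1*42 = 32 - 42 = -10)
((8 + 27)/(41 + G))*B(0, 8) = ((8 + 27)/(41 - 10))*5 = (35/31)*5 = 175/31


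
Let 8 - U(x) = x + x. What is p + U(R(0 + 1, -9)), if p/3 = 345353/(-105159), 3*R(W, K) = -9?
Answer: 145389/35053 ≈ 4.1477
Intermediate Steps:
R(W, K) = -3 (R(W, K) = (⅓)*(-9) = -3)
U(x) = 8 - 2*x (U(x) = 8 - (x + x) = 8 - 2*x)
p = -345353/35053 (p = 3*(345353/(-105159)) = 3*(345353*(-1/105159)) = 3*(-345353/105159) = -345353/35053 ≈ -9.8523)
p + U(R(0 + 1, -9)) = -345353/35053 + (8 - 2*(-3)) = -345353/35053 + (8 + 6) = -345353/35053 + 14 = 145389/35053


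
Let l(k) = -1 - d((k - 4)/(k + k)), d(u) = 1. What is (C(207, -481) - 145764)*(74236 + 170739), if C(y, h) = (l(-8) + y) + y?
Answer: -35607606200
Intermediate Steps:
l(k) = -2 (l(k) = -1 - 1*1 = -1 - 1 = -2)
C(y, h) = -2 + 2*y (C(y, h) = (-2 + y) + y = -2 + 2*y)
(C(207, -481) - 145764)*(74236 + 170739) = ((-2 + 2*207) - 145764)*(74236 + 170739) = ((-2 + 414) - 145764)*244975 = (412 - 145764)*244975 = -145352*244975 = -35607606200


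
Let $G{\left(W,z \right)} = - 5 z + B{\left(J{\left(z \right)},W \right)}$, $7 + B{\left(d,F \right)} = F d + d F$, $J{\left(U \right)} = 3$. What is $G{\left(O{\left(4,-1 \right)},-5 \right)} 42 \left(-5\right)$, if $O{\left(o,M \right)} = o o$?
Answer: $-23940$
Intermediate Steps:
$B{\left(d,F \right)} = -7 + 2 F d$ ($B{\left(d,F \right)} = -7 + \left(F d + d F\right) = -7 + \left(F d + F d\right) = -7 + 2 F d$)
$O{\left(o,M \right)} = o^{2}$
$G{\left(W,z \right)} = -7 - 5 z + 6 W$ ($G{\left(W,z \right)} = - 5 z + \left(-7 + 2 W 3\right) = - 5 z + \left(-7 + 6 W\right) = -7 - 5 z + 6 W$)
$G{\left(O{\left(4,-1 \right)},-5 \right)} 42 \left(-5\right) = \left(-7 - -25 + 6 \cdot 4^{2}\right) 42 \left(-5\right) = \left(-7 + 25 + 6 \cdot 16\right) 42 \left(-5\right) = \left(-7 + 25 + 96\right) 42 \left(-5\right) = 114 \cdot 42 \left(-5\right) = 4788 \left(-5\right) = -23940$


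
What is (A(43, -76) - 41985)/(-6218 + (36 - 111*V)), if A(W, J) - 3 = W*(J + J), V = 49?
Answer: 48518/11621 ≈ 4.1750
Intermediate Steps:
A(W, J) = 3 + 2*J*W (A(W, J) = 3 + W*(J + J) = 3 + W*(2*J) = 3 + 2*J*W)
(A(43, -76) - 41985)/(-6218 + (36 - 111*V)) = ((3 + 2*(-76)*43) - 41985)/(-6218 + (36 - 111*49)) = ((3 - 6536) - 41985)/(-6218 + (36 - 5439)) = (-6533 - 41985)/(-6218 - 5403) = -48518/(-11621) = -48518*(-1/11621) = 48518/11621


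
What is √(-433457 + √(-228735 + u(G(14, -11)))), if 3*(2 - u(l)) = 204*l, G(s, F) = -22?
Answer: √(-433457 + I*√227237) ≈ 0.362 + 658.38*I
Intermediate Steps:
u(l) = 2 - 68*l
√(-433457 + √(-228735 + u(G(14, -11)))) = √(-433457 + √(-228735 + (2 - 68*(-22)))) = √(-433457 + √(-228735 + (2 + 1496))) = √(-433457 + √(-228735 + 1498)) = √(-433457 + √(-227237)) = √(-433457 + I*√227237)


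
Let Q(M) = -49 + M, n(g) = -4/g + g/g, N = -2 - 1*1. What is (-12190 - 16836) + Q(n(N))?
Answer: -87218/3 ≈ -29073.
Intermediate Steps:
N = -3 (N = -2 - 1 = -3)
n(g) = 1 - 4/g (n(g) = -4/g + 1 = 1 - 4/g)
(-12190 - 16836) + Q(n(N)) = (-12190 - 16836) + (-49 + (-4 - 3)/(-3)) = -29026 + (-49 - ⅓*(-7)) = -29026 + (-49 + 7/3) = -29026 - 140/3 = -87218/3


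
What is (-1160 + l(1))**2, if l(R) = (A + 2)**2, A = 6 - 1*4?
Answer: 1308736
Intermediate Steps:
A = 2 (A = 6 - 4 = 2)
l(R) = 16 (l(R) = (2 + 2)**2 = 4**2 = 16)
(-1160 + l(1))**2 = (-1160 + 16)**2 = (-1144)**2 = 1308736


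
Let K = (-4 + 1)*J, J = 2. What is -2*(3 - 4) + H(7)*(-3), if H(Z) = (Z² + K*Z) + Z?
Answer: -40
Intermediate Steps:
K = -6 (K = (-4 + 1)*2 = -3*2 = -6)
H(Z) = Z² - 5*Z (H(Z) = (Z² - 6*Z) + Z = Z² - 5*Z)
-2*(3 - 4) + H(7)*(-3) = -2*(3 - 4) + (7*(-5 + 7))*(-3) = -2*(-1) + (7*2)*(-3) = 2 + 14*(-3) = 2 - 42 = -40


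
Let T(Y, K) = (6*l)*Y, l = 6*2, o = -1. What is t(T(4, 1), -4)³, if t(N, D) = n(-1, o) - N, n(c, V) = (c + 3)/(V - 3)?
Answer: -192100033/8 ≈ -2.4013e+7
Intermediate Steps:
l = 12
n(c, V) = (3 + c)/(-3 + V)
T(Y, K) = 72*Y (T(Y, K) = (6*12)*Y = 72*Y)
t(N, D) = -½ - N (t(N, D) = (3 - 1)/(-3 - 1) - N = 2/(-4) - N = -¼*2 - N = -½ - N)
t(T(4, 1), -4)³ = (-½ - 72*4)³ = (-½ - 1*288)³ = (-½ - 288)³ = (-577/2)³ = -192100033/8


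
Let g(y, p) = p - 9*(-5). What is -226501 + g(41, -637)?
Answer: -227093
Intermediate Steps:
g(y, p) = 45 + p (g(y, p) = p + 45 = 45 + p)
-226501 + g(41, -637) = -226501 + (45 - 637) = -226501 - 592 = -227093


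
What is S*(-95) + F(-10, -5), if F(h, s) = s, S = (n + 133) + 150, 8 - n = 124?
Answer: -15870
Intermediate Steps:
n = -116 (n = 8 - 1*124 = 8 - 124 = -116)
S = 167 (S = (-116 + 133) + 150 = 17 + 150 = 167)
S*(-95) + F(-10, -5) = 167*(-95) - 5 = -15865 - 5 = -15870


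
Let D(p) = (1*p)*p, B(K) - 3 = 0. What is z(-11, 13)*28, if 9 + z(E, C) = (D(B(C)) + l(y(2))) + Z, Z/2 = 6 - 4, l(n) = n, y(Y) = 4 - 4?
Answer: 112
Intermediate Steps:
y(Y) = 0
B(K) = 3 (B(K) = 3 + 0 = 3)
D(p) = p² (D(p) = p*p = p²)
Z = 4 (Z = 2*(6 - 4) = 2*2 = 4)
z(E, C) = 4 (z(E, C) = -9 + ((3² + 0) + 4) = -9 + ((9 + 0) + 4) = -9 + (9 + 4) = -9 + 13 = 4)
z(-11, 13)*28 = 4*28 = 112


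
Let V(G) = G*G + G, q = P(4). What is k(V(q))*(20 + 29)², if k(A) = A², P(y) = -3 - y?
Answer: 4235364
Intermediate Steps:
q = -7 (q = -3 - 1*4 = -3 - 4 = -7)
V(G) = G + G² (V(G) = G² + G = G + G²)
k(V(q))*(20 + 29)² = (-7*(1 - 7))²*(20 + 29)² = (-7*(-6))²*49² = 42²*2401 = 1764*2401 = 4235364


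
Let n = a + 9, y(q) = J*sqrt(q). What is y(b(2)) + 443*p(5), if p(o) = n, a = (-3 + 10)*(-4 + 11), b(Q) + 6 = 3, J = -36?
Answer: 25694 - 36*I*sqrt(3) ≈ 25694.0 - 62.354*I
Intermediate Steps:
b(Q) = -3 (b(Q) = -6 + 3 = -3)
y(q) = -36*sqrt(q)
a = 49 (a = 7*7 = 49)
n = 58 (n = 49 + 9 = 58)
p(o) = 58
y(b(2)) + 443*p(5) = -36*I*sqrt(3) + 443*58 = -36*I*sqrt(3) + 25694 = 25694 - 36*I*sqrt(3)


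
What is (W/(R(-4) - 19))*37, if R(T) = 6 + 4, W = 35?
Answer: -1295/9 ≈ -143.89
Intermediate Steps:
R(T) = 10
(W/(R(-4) - 19))*37 = (35/(10 - 19))*37 = (35/(-9))*37 = -1/9*35*37 = -35/9*37 = -1295/9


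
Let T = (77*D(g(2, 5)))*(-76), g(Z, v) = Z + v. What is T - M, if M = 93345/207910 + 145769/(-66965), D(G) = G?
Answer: -114061029242347/2784538630 ≈ -40962.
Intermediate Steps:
M = -4811196973/2784538630 (M = 93345*(1/207910) + 145769*(-1/66965) = 18669/41582 - 145769/66965 = -4811196973/2784538630 ≈ -1.7278)
T = -40964 (T = (77*(2 + 5))*(-76) = (77*7)*(-76) = 539*(-76) = -40964)
T - M = -40964 - 1*(-4811196973/2784538630) = -40964 + 4811196973/2784538630 = -114061029242347/2784538630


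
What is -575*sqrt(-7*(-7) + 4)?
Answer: -575*sqrt(53) ≈ -4186.1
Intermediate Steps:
-575*sqrt(-7*(-7) + 4) = -575*sqrt(49 + 4) = -575*sqrt(53)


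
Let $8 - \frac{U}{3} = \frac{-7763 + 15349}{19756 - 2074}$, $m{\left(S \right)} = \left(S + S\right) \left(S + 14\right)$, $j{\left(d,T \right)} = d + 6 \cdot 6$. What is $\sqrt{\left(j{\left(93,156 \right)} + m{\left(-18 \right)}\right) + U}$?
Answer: $\frac{\sqrt{2568210302}}{2947} \approx 17.196$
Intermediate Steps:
$j{\left(d,T \right)} = 36 + d$ ($j{\left(d,T \right)} = d + 36 = 36 + d$)
$m{\left(S \right)} = 2 S \left(14 + S\right)$
$U = \frac{66935}{2947}$ ($U = 24 - 3 \frac{-7763 + 15349}{19756 - 2074} = 24 - 3 \cdot \frac{7586}{17682} = 24 - 3 \cdot 7586 \cdot \frac{1}{17682} = 24 - \frac{3793}{2947} = \frac{66935}{2947} \approx 22.713$)
$\sqrt{\left(j{\left(93,156 \right)} + m{\left(-18 \right)}\right) + U} = \sqrt{\left(\left(36 + 93\right) + 2 \left(-18\right) \left(14 - 18\right)\right) + \frac{66935}{2947}} = \sqrt{\left(129 + 2 \left(-18\right) \left(-4\right)\right) + \frac{66935}{2947}} = \sqrt{\left(129 + 144\right) + \frac{66935}{2947}} = \sqrt{273 + \frac{66935}{2947}} = \sqrt{\frac{871466}{2947}} = \frac{\sqrt{2568210302}}{2947}$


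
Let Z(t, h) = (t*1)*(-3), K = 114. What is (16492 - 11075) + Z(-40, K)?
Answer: 5537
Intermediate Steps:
Z(t, h) = -3*t (Z(t, h) = t*(-3) = -3*t)
(16492 - 11075) + Z(-40, K) = (16492 - 11075) - 3*(-40) = 5417 + 120 = 5537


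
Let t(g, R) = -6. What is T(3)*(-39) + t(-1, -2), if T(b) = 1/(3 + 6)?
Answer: -31/3 ≈ -10.333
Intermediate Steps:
T(b) = ⅑ (T(b) = 1/9 = ⅑)
T(3)*(-39) + t(-1, -2) = (⅑)*(-39) - 6 = -13/3 - 6 = -31/3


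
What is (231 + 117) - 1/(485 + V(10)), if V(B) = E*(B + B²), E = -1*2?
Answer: 92219/265 ≈ 348.00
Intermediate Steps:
E = -2
V(B) = -2*B - 2*B² (V(B) = -2*(B + B²) = -2*B - 2*B²)
(231 + 117) - 1/(485 + V(10)) = (231 + 117) - 1/(485 - 2*10*(1 + 10)) = 348 - 1/(485 - 2*10*11) = 348 - 1/(485 - 220) = 348 - 1/265 = 92219/265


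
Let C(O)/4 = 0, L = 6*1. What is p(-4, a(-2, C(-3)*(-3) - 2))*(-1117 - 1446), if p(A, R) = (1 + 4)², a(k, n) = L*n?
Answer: -64075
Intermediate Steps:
L = 6
C(O) = 0 (C(O) = 4*0 = 0)
a(k, n) = 6*n
p(A, R) = 25 (p(A, R) = 5² = 25)
p(-4, a(-2, C(-3)*(-3) - 2))*(-1117 - 1446) = 25*(-1117 - 1446) = 25*(-2563) = -64075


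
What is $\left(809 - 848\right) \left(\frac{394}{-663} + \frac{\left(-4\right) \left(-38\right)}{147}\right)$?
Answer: $- \frac{14286}{833} \approx -17.15$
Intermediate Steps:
$\left(809 - 848\right) \left(\frac{394}{-663} + \frac{\left(-4\right) \left(-38\right)}{147}\right) = - 39 \left(394 \left(- \frac{1}{663}\right) + 152 \cdot \frac{1}{147}\right) = - 39 \left(- \frac{394}{663} + \frac{152}{147}\right) = \left(-39\right) \frac{4762}{10829} = - \frac{14286}{833}$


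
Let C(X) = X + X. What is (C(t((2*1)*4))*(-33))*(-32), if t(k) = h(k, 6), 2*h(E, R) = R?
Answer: 6336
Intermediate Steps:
h(E, R) = R/2
t(k) = 3 (t(k) = (1/2)*6 = 3)
C(X) = 2*X
(C(t((2*1)*4))*(-33))*(-32) = ((2*3)*(-33))*(-32) = (6*(-33))*(-32) = -198*(-32) = 6336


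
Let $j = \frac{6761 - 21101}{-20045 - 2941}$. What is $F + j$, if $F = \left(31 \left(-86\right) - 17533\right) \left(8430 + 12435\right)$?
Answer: $- \frac{1614583126795}{3831} \approx -4.2145 \cdot 10^{8}$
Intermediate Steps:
$F = -421452135$ ($F = \left(-2666 - 17533\right) 20865 = \left(-20199\right) 20865 = -421452135$)
$j = \frac{2390}{3831}$ ($j = - \frac{14340}{-22986} = \left(-14340\right) \left(- \frac{1}{22986}\right) = \frac{2390}{3831} \approx 0.62386$)
$F + j = -421452135 + \frac{2390}{3831} = - \frac{1614583126795}{3831}$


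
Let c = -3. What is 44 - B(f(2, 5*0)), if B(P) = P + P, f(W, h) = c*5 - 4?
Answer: 82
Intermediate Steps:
f(W, h) = -19 (f(W, h) = -3*5 - 4 = -15 - 4 = -19)
B(P) = 2*P
44 - B(f(2, 5*0)) = 44 - 2*(-19) = 44 - 1*(-38) = 44 + 38 = 82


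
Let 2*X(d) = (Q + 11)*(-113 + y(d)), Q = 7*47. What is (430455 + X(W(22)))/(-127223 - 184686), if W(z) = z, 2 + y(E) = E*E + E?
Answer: -38225/23993 ≈ -1.5932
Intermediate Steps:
y(E) = -2 + E + E**2 (y(E) = -2 + (E*E + E) = -2 + (E**2 + E) = -2 + (E + E**2) = -2 + E + E**2)
Q = 329
X(d) = -19550 + 170*d + 170*d**2 (X(d) = ((329 + 11)*(-113 + (-2 + d + d**2)))/2 = (340*(-115 + d + d**2))/2 = (-39100 + 340*d + 340*d**2)/2 = -19550 + 170*d + 170*d**2)
(430455 + X(W(22)))/(-127223 - 184686) = (430455 + (-19550 + 170*22 + 170*22**2))/(-127223 - 184686) = (430455 + (-19550 + 3740 + 170*484))/(-311909) = (430455 + (-19550 + 3740 + 82280))*(-1/311909) = (430455 + 66470)*(-1/311909) = 496925*(-1/311909) = -38225/23993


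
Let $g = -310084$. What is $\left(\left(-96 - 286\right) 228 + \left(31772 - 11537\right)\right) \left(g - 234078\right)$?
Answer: $36383215482$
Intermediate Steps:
$\left(\left(-96 - 286\right) 228 + \left(31772 - 11537\right)\right) \left(g - 234078\right) = \left(\left(-96 - 286\right) 228 + \left(31772 - 11537\right)\right) \left(-310084 - 234078\right) = \left(\left(-382\right) 228 + \left(31772 - 11537\right)\right) \left(-544162\right) = \left(-87096 + 20235\right) \left(-544162\right) = \left(-66861\right) \left(-544162\right) = 36383215482$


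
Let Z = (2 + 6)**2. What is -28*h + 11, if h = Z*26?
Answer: -46581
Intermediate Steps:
Z = 64 (Z = 8**2 = 64)
h = 1664 (h = 64*26 = 1664)
-28*h + 11 = -28*1664 + 11 = -46592 + 11 = -46581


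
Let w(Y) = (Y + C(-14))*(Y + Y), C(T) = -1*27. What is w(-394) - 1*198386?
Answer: 133362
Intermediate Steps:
C(T) = -27
w(Y) = 2*Y*(-27 + Y) (w(Y) = (Y - 27)*(Y + Y) = (-27 + Y)*(2*Y) = 2*Y*(-27 + Y))
w(-394) - 1*198386 = 2*(-394)*(-27 - 394) - 1*198386 = 2*(-394)*(-421) - 198386 = 331748 - 198386 = 133362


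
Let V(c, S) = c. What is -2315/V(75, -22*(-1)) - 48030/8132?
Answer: -2242783/60990 ≈ -36.773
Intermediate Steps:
-2315/V(75, -22*(-1)) - 48030/8132 = -2315/75 - 48030/8132 = -2315*1/75 - 48030*1/8132 = -463/15 - 24015/4066 = -2242783/60990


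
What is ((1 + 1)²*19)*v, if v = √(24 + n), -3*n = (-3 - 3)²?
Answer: 152*√3 ≈ 263.27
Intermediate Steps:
n = -12 (n = -(-3 - 3)²/3 = -⅓*(-6)² = -⅓*36 = -12)
v = 2*√3 (v = √(24 - 12) = √12 = 2*√3 ≈ 3.4641)
((1 + 1)²*19)*v = ((1 + 1)²*19)*(2*√3) = (2²*19)*(2*√3) = (4*19)*(2*√3) = 76*(2*√3) = 152*√3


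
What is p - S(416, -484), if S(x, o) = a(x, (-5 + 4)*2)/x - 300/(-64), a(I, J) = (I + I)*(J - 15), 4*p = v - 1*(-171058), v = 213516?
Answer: 1538765/16 ≈ 96173.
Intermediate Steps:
p = 192287/2 (p = (213516 - 1*(-171058))/4 = (213516 + 171058)/4 = (1/4)*384574 = 192287/2 ≈ 96144.)
a(I, J) = 2*I*(-15 + J) (a(I, J) = (2*I)*(-15 + J) = 2*I*(-15 + J))
S(x, o) = -469/16 (S(x, o) = (2*x*(-15 + (-5 + 4)*2))/x - 300/(-64) = (2*x*(-15 - 1*2))/x - 300*(-1/64) = (2*x*(-15 - 2))/x + 75/16 = (2*x*(-17))/x + 75/16 = (-34*x)/x + 75/16 = -34 + 75/16 = -469/16)
p - S(416, -484) = 192287/2 - 1*(-469/16) = 192287/2 + 469/16 = 1538765/16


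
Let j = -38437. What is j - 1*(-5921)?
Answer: -32516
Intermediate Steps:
j - 1*(-5921) = -38437 - 1*(-5921) = -38437 + 5921 = -32516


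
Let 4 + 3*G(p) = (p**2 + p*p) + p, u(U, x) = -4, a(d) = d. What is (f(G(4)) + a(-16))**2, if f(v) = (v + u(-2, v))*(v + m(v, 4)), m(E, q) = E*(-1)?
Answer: 256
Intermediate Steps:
G(p) = -4/3 + p/3 + 2*p**2/3 (G(p) = -4/3 + ((p**2 + p*p) + p)/3 = -4/3 + ((p**2 + p**2) + p)/3 = -4/3 + (2*p**2 + p)/3 = -4/3 + (p + 2*p**2)/3 = -4/3 + (p/3 + 2*p**2/3) = -4/3 + p/3 + 2*p**2/3)
m(E, q) = -E
f(v) = 0 (f(v) = (v - 4)*(v - v) = (-4 + v)*0 = 0)
(f(G(4)) + a(-16))**2 = (0 - 16)**2 = (-16)**2 = 256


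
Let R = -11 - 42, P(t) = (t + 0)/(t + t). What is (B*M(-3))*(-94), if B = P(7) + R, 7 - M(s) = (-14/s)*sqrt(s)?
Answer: 34545 - 23030*I*sqrt(3) ≈ 34545.0 - 39889.0*I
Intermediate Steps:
P(t) = 1/2 (P(t) = t/((2*t)) = t*(1/(2*t)) = 1/2)
R = -53
M(s) = 7 + 14/sqrt(s) (M(s) = 7 - (-14/s)*sqrt(s) = 7 - (-14)/sqrt(s) = 7 + 14/sqrt(s))
B = -105/2 (B = 1/2 - 53 = -105/2 ≈ -52.500)
(B*M(-3))*(-94) = -105*(7 + 14/sqrt(-3))/2*(-94) = -105*(7 + 14*(-I*sqrt(3)/3))/2*(-94) = -105*(7 - 14*I*sqrt(3)/3)/2*(-94) = (-735/2 + 245*I*sqrt(3))*(-94) = 34545 - 23030*I*sqrt(3)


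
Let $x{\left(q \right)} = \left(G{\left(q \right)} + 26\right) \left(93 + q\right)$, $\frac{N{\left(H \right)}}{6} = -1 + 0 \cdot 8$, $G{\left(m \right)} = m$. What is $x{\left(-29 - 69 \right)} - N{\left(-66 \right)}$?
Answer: $366$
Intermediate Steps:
$N{\left(H \right)} = -6$ ($N{\left(H \right)} = 6 \left(-1 + 0 \cdot 8\right) = 6 \left(-1 + 0\right) = 6 \left(-1\right) = -6$)
$x{\left(q \right)} = \left(26 + q\right) \left(93 + q\right)$ ($x{\left(q \right)} = \left(q + 26\right) \left(93 + q\right) = \left(26 + q\right) \left(93 + q\right)$)
$x{\left(-29 - 69 \right)} - N{\left(-66 \right)} = \left(2418 + \left(-29 - 69\right)^{2} + 119 \left(-29 - 69\right)\right) - -6 = \left(2418 + \left(-98\right)^{2} + 119 \left(-98\right)\right) + 6 = \left(2418 + 9604 - 11662\right) + 6 = 360 + 6 = 366$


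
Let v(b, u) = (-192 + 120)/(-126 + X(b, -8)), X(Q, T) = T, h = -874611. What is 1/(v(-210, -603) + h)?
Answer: -67/58598901 ≈ -1.1434e-6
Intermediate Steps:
v(b, u) = 36/67 (v(b, u) = (-192 + 120)/(-126 - 8) = -72/(-134) = -72*(-1/134) = 36/67)
1/(v(-210, -603) + h) = 1/(36/67 - 874611) = 1/(-58598901/67) = -67/58598901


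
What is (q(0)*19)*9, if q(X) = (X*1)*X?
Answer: 0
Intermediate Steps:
q(X) = X² (q(X) = X*X = X²)
(q(0)*19)*9 = (0²*19)*9 = (0*19)*9 = 0*9 = 0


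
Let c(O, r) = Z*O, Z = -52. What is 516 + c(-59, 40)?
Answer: 3584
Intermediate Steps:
c(O, r) = -52*O
516 + c(-59, 40) = 516 - 52*(-59) = 516 + 3068 = 3584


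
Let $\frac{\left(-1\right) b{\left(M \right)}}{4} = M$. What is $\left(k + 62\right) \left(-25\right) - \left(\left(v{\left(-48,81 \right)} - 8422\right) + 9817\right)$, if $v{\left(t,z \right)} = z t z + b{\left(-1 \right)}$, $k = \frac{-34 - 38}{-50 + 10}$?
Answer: $311934$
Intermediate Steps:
$b{\left(M \right)} = - 4 M$
$k = \frac{9}{5}$ ($k = - \frac{72}{-40} = \left(-72\right) \left(- \frac{1}{40}\right) = \frac{9}{5} \approx 1.8$)
$v{\left(t,z \right)} = 4 + t z^{2}$ ($v{\left(t,z \right)} = z t z - -4 = t z z + 4 = t z^{2} + 4 = 4 + t z^{2}$)
$\left(k + 62\right) \left(-25\right) - \left(\left(v{\left(-48,81 \right)} - 8422\right) + 9817\right) = \left(\frac{9}{5} + 62\right) \left(-25\right) - \left(\left(\left(4 - 48 \cdot 81^{2}\right) - 8422\right) + 9817\right) = \frac{319}{5} \left(-25\right) - \left(\left(\left(4 - 314928\right) - 8422\right) + 9817\right) = -1595 - \left(\left(\left(4 - 314928\right) - 8422\right) + 9817\right) = -1595 - \left(\left(-314924 - 8422\right) + 9817\right) = -1595 - \left(-323346 + 9817\right) = -1595 - -313529 = -1595 + 313529 = 311934$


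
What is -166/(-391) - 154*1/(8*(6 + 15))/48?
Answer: 91315/225216 ≈ 0.40546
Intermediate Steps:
-166/(-391) - 154*1/(8*(6 + 15))/48 = -166*(-1/391) - 154/(8*21)*(1/48) = 166/391 - 154/168*(1/48) = 166/391 - 154*1/168*(1/48) = 166/391 - 11/12*1/48 = 166/391 - 11/576 = 91315/225216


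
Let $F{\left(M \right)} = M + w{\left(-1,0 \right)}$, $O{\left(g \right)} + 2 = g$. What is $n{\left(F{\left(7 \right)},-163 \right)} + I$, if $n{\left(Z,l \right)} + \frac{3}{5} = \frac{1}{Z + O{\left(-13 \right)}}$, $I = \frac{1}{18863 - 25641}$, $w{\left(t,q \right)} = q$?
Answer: $- \frac{98301}{135560} \approx -0.72515$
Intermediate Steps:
$O{\left(g \right)} = -2 + g$
$F{\left(M \right)} = M$ ($F{\left(M \right)} = M + 0 = M$)
$I = - \frac{1}{6778}$ ($I = \frac{1}{-6778} = - \frac{1}{6778} \approx -0.00014754$)
$n{\left(Z,l \right)} = - \frac{3}{5} + \frac{1}{-15 + Z}$ ($n{\left(Z,l \right)} = - \frac{3}{5} + \frac{1}{Z - 15} = - \frac{3}{5} + \frac{1}{-15 + Z}$)
$n{\left(F{\left(7 \right)},-163 \right)} + I = \frac{50 - 21}{5 \left(-15 + 7\right)} - \frac{1}{6778} = \frac{50 - 21}{5 \left(-8\right)} - \frac{1}{6778} = \frac{1}{5} \left(- \frac{1}{8}\right) 29 - \frac{1}{6778} = - \frac{29}{40} - \frac{1}{6778} = - \frac{98301}{135560}$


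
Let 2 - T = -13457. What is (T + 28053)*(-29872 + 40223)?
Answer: 429690712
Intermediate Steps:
T = 13459 (T = 2 - 1*(-13457) = 2 + 13457 = 13459)
(T + 28053)*(-29872 + 40223) = (13459 + 28053)*(-29872 + 40223) = 41512*10351 = 429690712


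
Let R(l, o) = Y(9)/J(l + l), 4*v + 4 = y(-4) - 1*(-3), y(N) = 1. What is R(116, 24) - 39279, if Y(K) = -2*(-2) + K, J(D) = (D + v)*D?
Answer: -2114152883/53824 ≈ -39279.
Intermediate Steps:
v = 0 (v = -1 + (1 - 1*(-3))/4 = -1 + (1 + 3)/4 = -1 + (¼)*4 = -1 + 1 = 0)
J(D) = D² (J(D) = (D + 0)*D = D*D = D²)
Y(K) = 4 + K
R(l, o) = 13/(4*l²) (R(l, o) = (4 + 9)/((l + l)²) = 13/((2*l)²) = 13/((4*l²)) = 13*(1/(4*l²)) = 13/(4*l²))
R(116, 24) - 39279 = (13/4)/116² - 39279 = (13/4)*(1/13456) - 39279 = 13/53824 - 39279 = -2114152883/53824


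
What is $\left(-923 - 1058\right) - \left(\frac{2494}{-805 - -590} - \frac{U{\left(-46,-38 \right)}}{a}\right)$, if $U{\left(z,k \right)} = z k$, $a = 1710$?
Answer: $- \frac{88577}{45} \approx -1968.4$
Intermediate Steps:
$U{\left(z,k \right)} = k z$
$\left(-923 - 1058\right) - \left(\frac{2494}{-805 - -590} - \frac{U{\left(-46,-38 \right)}}{a}\right) = \left(-923 - 1058\right) - \left(\frac{2494}{-805 - -590} - \frac{\left(-38\right) \left(-46\right)}{1710}\right) = -1981 - \left(- \frac{46}{45} + \frac{2494}{-805 + 590}\right) = -1981 - \left(- \frac{46}{45} + \frac{2494}{-215}\right) = -1981 + \left(\frac{46}{45} - - \frac{58}{5}\right) = -1981 + \left(\frac{46}{45} + \frac{58}{5}\right) = -1981 + \frac{568}{45} = - \frac{88577}{45}$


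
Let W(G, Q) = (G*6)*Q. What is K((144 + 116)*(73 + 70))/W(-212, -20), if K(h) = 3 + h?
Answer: 37183/25440 ≈ 1.4616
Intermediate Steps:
W(G, Q) = 6*G*Q (W(G, Q) = (6*G)*Q = 6*G*Q)
K((144 + 116)*(73 + 70))/W(-212, -20) = (3 + (144 + 116)*(73 + 70))/((6*(-212)*(-20))) = (3 + 260*143)/25440 = (3 + 37180)*(1/25440) = 37183*(1/25440) = 37183/25440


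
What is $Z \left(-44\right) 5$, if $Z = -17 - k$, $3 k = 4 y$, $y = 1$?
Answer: $\frac{12100}{3} \approx 4033.3$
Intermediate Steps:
$k = \frac{4}{3}$ ($k = \frac{4 \cdot 1}{3} = \frac{1}{3} \cdot 4 = \frac{4}{3} \approx 1.3333$)
$Z = - \frac{55}{3}$ ($Z = -17 - \frac{4}{3} = - \frac{55}{3} \approx -18.333$)
$Z \left(-44\right) 5 = \left(- \frac{55}{3}\right) \left(-44\right) 5 = \frac{2420}{3} \cdot 5 = \frac{12100}{3}$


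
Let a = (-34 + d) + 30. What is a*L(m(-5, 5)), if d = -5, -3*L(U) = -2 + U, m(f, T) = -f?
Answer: 9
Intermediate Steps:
L(U) = ⅔ - U/3 (L(U) = -(-2 + U)/3 = ⅔ - U/3)
a = -9 (a = (-34 - 5) + 30 = -39 + 30 = -9)
a*L(m(-5, 5)) = -9*(⅔ - (-1)*(-5)/3) = -9*(⅔ - ⅓*5) = -9*(⅔ - 5/3) = -9*(-1) = 9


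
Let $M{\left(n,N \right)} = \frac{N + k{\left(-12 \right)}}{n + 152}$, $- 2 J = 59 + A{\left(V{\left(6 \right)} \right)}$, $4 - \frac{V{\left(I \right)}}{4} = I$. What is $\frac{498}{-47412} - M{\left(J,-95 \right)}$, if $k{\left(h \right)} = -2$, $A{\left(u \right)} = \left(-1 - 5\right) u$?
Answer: $\frac{1516637}{1556694} \approx 0.97427$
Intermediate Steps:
$V{\left(I \right)} = 16 - 4 I$
$A{\left(u \right)} = - 6 u$
$J = - \frac{107}{2}$ ($J = - \frac{59 - 6 \left(16 - 24\right)}{2} = - \frac{59 - -48}{2} = - \frac{59 + 48}{2} = \left(- \frac{1}{2}\right) 107 = - \frac{107}{2} \approx -53.5$)
$M{\left(n,N \right)} = \frac{-2 + N}{152 + n}$ ($M{\left(n,N \right)} = \frac{N - 2}{n + 152} = \frac{-2 + N}{152 + n}$)
$\frac{498}{-47412} - M{\left(J,-95 \right)} = \frac{498}{-47412} - \frac{-2 - 95}{152 - \frac{107}{2}} = 498 \left(- \frac{1}{47412}\right) - \frac{1}{\frac{197}{2}} \left(-97\right) = - \frac{83}{7902} - \frac{2}{197} \left(-97\right) = - \frac{83}{7902} - - \frac{194}{197} = - \frac{83}{7902} + \frac{194}{197} = \frac{1516637}{1556694}$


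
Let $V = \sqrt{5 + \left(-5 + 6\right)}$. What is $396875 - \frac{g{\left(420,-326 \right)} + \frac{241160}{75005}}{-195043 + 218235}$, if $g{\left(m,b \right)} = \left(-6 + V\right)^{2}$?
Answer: $\frac{69037039323363}{173951596} + \frac{3 \sqrt{6}}{5798} \approx 3.9688 \cdot 10^{5}$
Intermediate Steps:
$V = \sqrt{6}$ ($V = \sqrt{5 + 1} = \sqrt{6} \approx 2.4495$)
$g{\left(m,b \right)} = \left(-6 + \sqrt{6}\right)^{2}$
$396875 - \frac{g{\left(420,-326 \right)} + \frac{241160}{75005}}{-195043 + 218235} = 396875 - \frac{\left(6 - \sqrt{6}\right)^{2} + \frac{241160}{75005}}{-195043 + 218235} = 396875 - \frac{\left(6 - \sqrt{6}\right)^{2} + 241160 \cdot \frac{1}{75005}}{23192} = 396875 - \left(\left(6 - \sqrt{6}\right)^{2} + \frac{48232}{15001}\right) \frac{1}{23192} = 396875 - \left(\frac{48232}{15001} + \left(6 - \sqrt{6}\right)^{2}\right) \frac{1}{23192} = 396875 - \left(\frac{6029}{43487899} + \frac{\left(6 - \sqrt{6}\right)^{2}}{23192}\right) = \frac{17259259909596}{43487899} - \frac{\left(6 - \sqrt{6}\right)^{2}}{23192}$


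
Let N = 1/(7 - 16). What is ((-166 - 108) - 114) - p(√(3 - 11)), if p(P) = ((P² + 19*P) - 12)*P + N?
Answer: -2123/9 + 40*I*√2 ≈ -235.89 + 56.569*I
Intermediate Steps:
N = -⅑ (N = 1/(-9) = -⅑ ≈ -0.11111)
p(P) = -⅑ + P*(-12 + P² + 19*P) (p(P) = ((P² + 19*P) - 12)*P - ⅑ = (-12 + P² + 19*P)*P - ⅑ = P*(-12 + P² + 19*P) - ⅑ = -⅑ + P*(-12 + P² + 19*P))
((-166 - 108) - 114) - p(√(3 - 11)) = ((-166 - 108) - 114) - (-⅑ + (√(3 - 11))³ - 12*√(3 - 11) + 19*(√(3 - 11))²) = (-274 - 114) - (-⅑ + (√(-8))³ - 24*I*√2 + 19*(√(-8))²) = -388 - (-⅑ + (2*I*√2)³ - 24*I*√2 + 19*(2*I*√2)²) = -388 - (-⅑ - 16*I*√2 - 24*I*√2 + 19*(-8)) = -388 - (-⅑ - 16*I*√2 - 24*I*√2 - 152) = -388 - (-1369/9 - 40*I*√2) = -388 + (1369/9 + 40*I*√2) = -2123/9 + 40*I*√2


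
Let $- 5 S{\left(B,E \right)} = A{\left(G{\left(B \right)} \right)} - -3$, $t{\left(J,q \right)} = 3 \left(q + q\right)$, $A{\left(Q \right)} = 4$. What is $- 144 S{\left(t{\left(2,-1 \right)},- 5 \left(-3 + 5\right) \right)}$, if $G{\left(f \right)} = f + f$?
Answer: $\frac{1008}{5} \approx 201.6$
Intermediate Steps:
$G{\left(f \right)} = 2 f$
$t{\left(J,q \right)} = 6 q$ ($t{\left(J,q \right)} = 3 \cdot 2 q = 6 q$)
$S{\left(B,E \right)} = - \frac{7}{5}$ ($S{\left(B,E \right)} = - \frac{4 - -3}{5} = - \frac{4 + 3}{5} = \left(- \frac{1}{5}\right) 7 = - \frac{7}{5}$)
$- 144 S{\left(t{\left(2,-1 \right)},- 5 \left(-3 + 5\right) \right)} = \left(-144\right) \left(- \frac{7}{5}\right) = \frac{1008}{5}$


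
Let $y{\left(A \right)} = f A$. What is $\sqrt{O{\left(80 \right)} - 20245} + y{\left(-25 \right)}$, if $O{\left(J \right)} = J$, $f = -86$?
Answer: $2150 + i \sqrt{20165} \approx 2150.0 + 142.0 i$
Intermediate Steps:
$y{\left(A \right)} = - 86 A$
$\sqrt{O{\left(80 \right)} - 20245} + y{\left(-25 \right)} = \sqrt{80 - 20245} - -2150 = \sqrt{-20165} + 2150 = i \sqrt{20165} + 2150 = 2150 + i \sqrt{20165}$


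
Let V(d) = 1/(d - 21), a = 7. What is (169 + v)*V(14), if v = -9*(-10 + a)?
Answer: -28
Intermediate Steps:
V(d) = 1/(-21 + d)
v = 27 (v = -9*(-10 + 7) = -9*(-3) = 27)
(169 + v)*V(14) = (169 + 27)/(-21 + 14) = 196/(-7) = 196*(-1/7) = -28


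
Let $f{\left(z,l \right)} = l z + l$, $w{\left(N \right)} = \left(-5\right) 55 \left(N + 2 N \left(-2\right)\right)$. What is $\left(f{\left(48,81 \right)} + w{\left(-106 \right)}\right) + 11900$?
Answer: $-71581$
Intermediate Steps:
$w{\left(N \right)} = 825 N$ ($w{\left(N \right)} = - 275 \left(N - 4 N\right) = - 275 \left(- 3 N\right) = 825 N$)
$f{\left(z,l \right)} = l + l z$
$\left(f{\left(48,81 \right)} + w{\left(-106 \right)}\right) + 11900 = \left(81 \left(1 + 48\right) + 825 \left(-106\right)\right) + 11900 = \left(81 \cdot 49 - 87450\right) + 11900 = \left(3969 - 87450\right) + 11900 = -83481 + 11900 = -71581$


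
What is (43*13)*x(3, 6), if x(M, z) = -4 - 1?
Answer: -2795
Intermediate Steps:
x(M, z) = -5
(43*13)*x(3, 6) = (43*13)*(-5) = 559*(-5) = -2795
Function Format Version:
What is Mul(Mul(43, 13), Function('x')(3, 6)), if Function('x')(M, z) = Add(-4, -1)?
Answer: -2795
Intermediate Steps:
Function('x')(M, z) = -5
Mul(Mul(43, 13), Function('x')(3, 6)) = Mul(Mul(43, 13), -5) = Mul(559, -5) = -2795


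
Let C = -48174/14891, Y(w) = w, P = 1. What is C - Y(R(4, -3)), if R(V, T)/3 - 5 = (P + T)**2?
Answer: -450231/14891 ≈ -30.235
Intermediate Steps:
R(V, T) = 15 + 3*(1 + T)**2
C = -48174/14891 (C = -48174*1/14891 = -48174/14891 ≈ -3.2351)
C - Y(R(4, -3)) = -48174/14891 - (15 + 3*(1 - 3)**2) = -48174/14891 - (15 + 3*(-2)**2) = -48174/14891 - (15 + 3*4) = -48174/14891 - (15 + 12) = -48174/14891 - 1*27 = -48174/14891 - 27 = -450231/14891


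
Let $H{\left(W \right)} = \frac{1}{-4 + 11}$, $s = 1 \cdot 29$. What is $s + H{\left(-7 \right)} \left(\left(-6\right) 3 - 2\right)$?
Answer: $\frac{183}{7} \approx 26.143$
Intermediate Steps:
$s = 29$
$H{\left(W \right)} = \frac{1}{7}$
$s + H{\left(-7 \right)} \left(\left(-6\right) 3 - 2\right) = 29 + \frac{\left(-6\right) 3 - 2}{7} = 29 + \frac{-18 - 2}{7} = 29 + \frac{1}{7} \left(-20\right) = 29 - \frac{20}{7} = \frac{183}{7}$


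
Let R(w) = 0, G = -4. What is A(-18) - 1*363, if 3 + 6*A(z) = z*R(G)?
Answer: -727/2 ≈ -363.50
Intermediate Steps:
A(z) = -½ (A(z) = -½ + (z*0)/6 = -½ + (⅙)*0 = -½ + 0 = -½)
A(-18) - 1*363 = -½ - 1*363 = -½ - 363 = -727/2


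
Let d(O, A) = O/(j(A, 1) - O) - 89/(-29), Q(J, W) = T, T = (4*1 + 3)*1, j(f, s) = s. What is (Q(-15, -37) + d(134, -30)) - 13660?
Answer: -52651670/3857 ≈ -13651.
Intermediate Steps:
T = 7 (T = (4 + 3)*1 = 7*1 = 7)
Q(J, W) = 7
d(O, A) = 89/29 + O/(1 - O) (d(O, A) = O/(1 - O) - 89/(-29) = O/(1 - O) - 89*(-1/29) = O/(1 - O) + 89/29 = 89/29 + O/(1 - O))
(Q(-15, -37) + d(134, -30)) - 13660 = (7 + (-89 + 60*134)/(29*(-1 + 134))) - 13660 = (7 + (1/29)*(-89 + 8040)/133) - 13660 = (7 + (1/29)*(1/133)*7951) - 13660 = (7 + 7951/3857) - 13660 = 34950/3857 - 13660 = -52651670/3857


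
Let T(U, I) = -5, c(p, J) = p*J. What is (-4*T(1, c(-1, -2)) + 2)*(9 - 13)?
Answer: -88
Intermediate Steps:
c(p, J) = J*p
(-4*T(1, c(-1, -2)) + 2)*(9 - 13) = (-4*(-5) + 2)*(9 - 13) = (20 + 2)*(-4) = 22*(-4) = -88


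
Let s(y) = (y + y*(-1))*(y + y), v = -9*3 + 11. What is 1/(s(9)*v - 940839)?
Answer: -1/940839 ≈ -1.0629e-6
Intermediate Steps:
v = -16 (v = -27 + 11 = -16)
s(y) = 0 (s(y) = (y - y)*(2*y) = 0*(2*y) = 0)
1/(s(9)*v - 940839) = 1/(0*(-16) - 940839) = 1/(0 - 940839) = 1/(-940839) = -1/940839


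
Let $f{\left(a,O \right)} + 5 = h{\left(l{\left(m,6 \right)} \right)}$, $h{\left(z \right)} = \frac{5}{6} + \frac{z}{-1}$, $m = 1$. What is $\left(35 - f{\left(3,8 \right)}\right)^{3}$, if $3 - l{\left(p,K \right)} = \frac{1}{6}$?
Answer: $74088$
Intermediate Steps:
$l{\left(p,K \right)} = \frac{17}{6}$ ($l{\left(p,K \right)} = 3 - \frac{1}{6} = \frac{17}{6}$)
$h{\left(z \right)} = \frac{5}{6} - z$ ($h{\left(z \right)} = 5 \cdot \frac{1}{6} + z \left(-1\right) = \frac{5}{6} - z$)
$f{\left(a,O \right)} = -7$ ($f{\left(a,O \right)} = -5 + \left(\frac{5}{6} - \frac{17}{6}\right) = -5 - 2 = -7$)
$\left(35 - f{\left(3,8 \right)}\right)^{3} = \left(35 - -7\right)^{3} = \left(35 + 7\right)^{3} = 42^{3} = 74088$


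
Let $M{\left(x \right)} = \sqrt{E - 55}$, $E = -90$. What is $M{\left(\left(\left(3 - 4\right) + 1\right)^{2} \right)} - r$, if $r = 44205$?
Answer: $-44205 + i \sqrt{145} \approx -44205.0 + 12.042 i$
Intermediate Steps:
$M{\left(x \right)} = i \sqrt{145}$ ($M{\left(x \right)} = \sqrt{-90 - 55} = \sqrt{-145} = i \sqrt{145}$)
$M{\left(\left(\left(3 - 4\right) + 1\right)^{2} \right)} - r = i \sqrt{145} - 44205 = -44205 + i \sqrt{145}$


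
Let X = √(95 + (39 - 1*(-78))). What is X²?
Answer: 212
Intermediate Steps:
X = 2*√53 (X = √(95 + (39 + 78)) = √(95 + 117) = √212 = 2*√53 ≈ 14.560)
X² = (2*√53)² = 212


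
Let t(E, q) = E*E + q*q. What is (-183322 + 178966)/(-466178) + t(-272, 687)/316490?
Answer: 127944954037/73770337610 ≈ 1.7344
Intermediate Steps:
t(E, q) = E² + q²
(-183322 + 178966)/(-466178) + t(-272, 687)/316490 = (-183322 + 178966)/(-466178) + ((-272)² + 687²)/316490 = -4356*(-1/466178) + (73984 + 471969)*(1/316490) = 2178/233089 + 545953*(1/316490) = 2178/233089 + 545953/316490 = 127944954037/73770337610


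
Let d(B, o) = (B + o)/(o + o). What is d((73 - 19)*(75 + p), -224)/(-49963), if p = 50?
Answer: 3263/11191712 ≈ 0.00029156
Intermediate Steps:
d(B, o) = (B + o)/(2*o) (d(B, o) = (B + o)/((2*o)) = (B + o)*(1/(2*o)) = (B + o)/(2*o))
d((73 - 19)*(75 + p), -224)/(-49963) = ((½)*((73 - 19)*(75 + 50) - 224)/(-224))/(-49963) = ((½)*(-1/224)*(54*125 - 224))*(-1/49963) = ((½)*(-1/224)*(6750 - 224))*(-1/49963) = ((½)*(-1/224)*6526)*(-1/49963) = -3263/224*(-1/49963) = 3263/11191712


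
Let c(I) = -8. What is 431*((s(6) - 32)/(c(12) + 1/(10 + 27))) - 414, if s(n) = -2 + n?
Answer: 324386/295 ≈ 1099.6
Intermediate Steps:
431*((s(6) - 32)/(c(12) + 1/(10 + 27))) - 414 = 431*(((-2 + 6) - 32)/(-8 + 1/(10 + 27))) - 414 = 431*((4 - 32)/(-8 + 1/37)) - 414 = 431*(-28/(-8 + 1/37)) - 414 = 431*(-28/(-295/37)) - 414 = 431*(-28*(-37/295)) - 414 = 431*(1036/295) - 414 = 446516/295 - 414 = 324386/295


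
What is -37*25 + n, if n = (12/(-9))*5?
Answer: -2795/3 ≈ -931.67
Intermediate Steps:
n = -20/3 (n = (12*(-1/9))*5 = -4/3*5 = -20/3 ≈ -6.6667)
-37*25 + n = -37*25 - 20/3 = -925 - 20/3 = -2795/3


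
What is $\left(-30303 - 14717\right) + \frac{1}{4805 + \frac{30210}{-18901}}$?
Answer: $- \frac{4087325037999}{90789095} \approx -45020.0$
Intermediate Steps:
$\left(-30303 - 14717\right) + \frac{1}{4805 + \frac{30210}{-18901}} = -45020 + \frac{1}{4805 + 30210 \left(- \frac{1}{18901}\right)} = -45020 + \frac{1}{4805 - \frac{30210}{18901}} = -45020 + \frac{1}{\frac{90789095}{18901}} = -45020 + \frac{18901}{90789095} = - \frac{4087325037999}{90789095}$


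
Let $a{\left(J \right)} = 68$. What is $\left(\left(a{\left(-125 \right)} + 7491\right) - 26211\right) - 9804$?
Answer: $-28456$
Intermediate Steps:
$\left(\left(a{\left(-125 \right)} + 7491\right) - 26211\right) - 9804 = \left(\left(68 + 7491\right) - 26211\right) - 9804 = \left(7559 - 26211\right) - 9804 = -18652 - 9804 = -28456$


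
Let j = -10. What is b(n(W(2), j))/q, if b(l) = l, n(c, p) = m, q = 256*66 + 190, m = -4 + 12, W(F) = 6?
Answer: 4/8543 ≈ 0.00046822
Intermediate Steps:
m = 8
q = 17086 (q = 16896 + 190 = 17086)
n(c, p) = 8
b(n(W(2), j))/q = 8/17086 = 8*(1/17086) = 4/8543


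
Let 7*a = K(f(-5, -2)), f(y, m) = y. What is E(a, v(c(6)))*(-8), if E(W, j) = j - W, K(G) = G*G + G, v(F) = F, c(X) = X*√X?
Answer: 160/7 - 48*√6 ≈ -94.718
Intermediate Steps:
c(X) = X^(3/2)
K(G) = G + G² (K(G) = G² + G = G + G²)
a = 20/7 (a = (-5*(1 - 5))/7 = (-5*(-4))/7 = (⅐)*20 = 20/7 ≈ 2.8571)
E(a, v(c(6)))*(-8) = (6^(3/2) - 1*20/7)*(-8) = (6*√6 - 20/7)*(-8) = (-20/7 + 6*√6)*(-8) = 160/7 - 48*√6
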